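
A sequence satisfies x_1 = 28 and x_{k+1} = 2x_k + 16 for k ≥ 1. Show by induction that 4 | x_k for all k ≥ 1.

Base case: x_1 = 28 = 4·7, so 4 | x_1.
Assume 4 | x_j, so x_j = 4t for some integer t.
Then x_{j+1} = 2x_j + 16 = 2·(4t) + 16 = 4(2t + 4), so 4 | x_{j+1}.
This completes the inductive step, so 4 | x_k for all k ≥ 1.

4 | x_k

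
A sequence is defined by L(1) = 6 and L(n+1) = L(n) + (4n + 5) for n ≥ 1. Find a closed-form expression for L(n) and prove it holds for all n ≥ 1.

Claim: L(n) = 2n^2 + 3n + 1.

Base case: L(1) = 6, and 2·1^2 + 3·1 + 1 = 6.
Assume L(r) = 2r^2 + 3r + 1.
Then L(r+1) = L(r) + (4r + 5) = (2r^2 + 3r + 1) + (4r + 5) = 2r^2 + 7r + 6,
and 2·(r+1)^2 + 3·(r+1) + 1 = 2r^2 + 7r + 6.
This completes the inductive step, so L(n) = 2n^2 + 3n + 1 for all n ≥ 1.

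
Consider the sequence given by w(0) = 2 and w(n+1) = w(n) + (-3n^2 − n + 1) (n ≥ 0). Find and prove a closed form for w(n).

Claim: w(n) = -n^3 + n^2 + n + 2.

Base case: w(0) = 2, and -0^3 + 0^2 + 0 + 2 = 2.
Assume w(k) = -k^3 + k^2 + k + 2.
Then w(k+1) = w(k) + (-3k^2 − k + 1) = (-k^3 + k^2 + k + 2) + (-3k^2 − k + 1) = -k^3 − 2k^2 + 3,
and -(k+1)^3 + (k+1)^2 + (k+1) + 2 = -k^3 − 2k^2 + 3.
This completes the inductive step, so w(n) = -n^3 + n^2 + n + 2 for all n ≥ 0.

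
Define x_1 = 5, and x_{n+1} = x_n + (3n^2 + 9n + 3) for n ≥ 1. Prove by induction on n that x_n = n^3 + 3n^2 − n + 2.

Base case: x_1 = 5, and 1^3 + 3·1^2 − 1 + 2 = 5.
Assume x_k = k^3 + 3k^2 − k + 2.
Then x_{k+1} = x_k + (3k^2 + 9k + 3) = (k^3 + 3k^2 − k + 2) + (3k^2 + 9k + 3) = k^3 + 6k^2 + 8k + 5,
and (k+1)^3 + 3·(k+1)^2 − (k+1) + 2 = k^3 + 6k^2 + 8k + 5.
Hence x_n = n^3 + 3n^2 − n + 2 for every n ≥ 1, by induction.

x_n = n^3 + 3n^2 − n + 2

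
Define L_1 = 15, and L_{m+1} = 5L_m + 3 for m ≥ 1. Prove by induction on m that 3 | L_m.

Base case: L_1 = 15 = 3·5, so 3 | L_1.
Assume 3 | L_r, so L_r = 3t for some integer t.
Then L_{r+1} = 5L_r + 3 = 5·(3t) + 3 = 3(5t + 1), so 3 | L_{r+1}.
Hence 3 | L_m for every m ≥ 1, by induction.

3 | L_m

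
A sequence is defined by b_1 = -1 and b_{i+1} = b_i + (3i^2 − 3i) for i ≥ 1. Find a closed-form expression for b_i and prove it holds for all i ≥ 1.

Claim: b_i = i^3 − 3i^2 + 2i − 1.

Base case: b_1 = -1, and 1^3 − 3·1^2 + 2·1 − 1 = -1.
Assume b_k = k^3 − 3k^2 + 2k − 1.
Then b_{k+1} = b_k + (3k^2 − 3k) = (k^3 − 3k^2 + 2k − 1) + (3k^2 − 3k) = k^3 − k − 1,
and (k+1)^3 − 3·(k+1)^2 + 2·(k+1) − 1 = k^3 − k − 1.
By induction, b_i = i^3 − 3i^2 + 2i − 1 for all i ≥ 1.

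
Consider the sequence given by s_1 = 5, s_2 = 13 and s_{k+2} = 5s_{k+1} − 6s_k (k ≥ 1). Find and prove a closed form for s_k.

Claim: s_k = 3^k + 2^k.

Base cases: s_1 = 5 and 3^1 + 2^1 = 5; s_2 = 13 and 3^2 + 2^2 = 13.
Assume s_i = 3^i + 2^i for all 1 ≤ i ≤ j, where j ≥ 2.
Then s_{j+1} = 5s_j − 6s_{j−1} = 5·(3^j + 2^j) − 6·(3^{j−1} + 2^{j−1}) = (5·3 − 6)3^{j−1} + (5·2 − 6)2^{j−1} = 9·3^{j−1} + 4·2^{j−1} = 3^{j+1} + 2^{j+1}.
Hence s_k = 3^k + 2^k for every k ≥ 1, by strong induction.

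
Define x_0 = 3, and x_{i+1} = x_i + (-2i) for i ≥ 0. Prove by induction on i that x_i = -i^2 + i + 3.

Base case: x_0 = 3, and -0^2 + 0 + 3 = 3.
Assume x_r = -r^2 + r + 3.
Then x_{r+1} = x_r + (-2r) = (-r^2 + r + 3) + (-2r) = -r^2 − r + 3,
and -(r+1)^2 + (r+1) + 3 = -r^2 − r + 3.
Hence x_i = -i^2 + i + 3 for every i ≥ 0, by induction.

x_i = -i^2 + i + 3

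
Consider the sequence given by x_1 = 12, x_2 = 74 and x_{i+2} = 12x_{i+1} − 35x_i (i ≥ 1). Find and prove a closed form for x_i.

Claim: x_i = 7^i + 5^i.

Base cases: x_1 = 12 and 7^1 + 5^1 = 12; x_2 = 74 and 7^2 + 5^2 = 74.
Assume x_j = 7^j + 5^j for all 1 ≤ j ≤ r, where r ≥ 2.
Then x_{r+1} = 12x_r − 35x_{r−1} = 12·(7^r + 5^r) − 35·(7^{r−1} + 5^{r−1}) = (12·7 − 35)7^{r−1} + (12·5 − 35)5^{r−1} = 49·7^{r−1} + 25·5^{r−1} = 7^{r+1} + 5^{r+1}.
By strong induction, x_i = 7^i + 5^i for all i ≥ 1.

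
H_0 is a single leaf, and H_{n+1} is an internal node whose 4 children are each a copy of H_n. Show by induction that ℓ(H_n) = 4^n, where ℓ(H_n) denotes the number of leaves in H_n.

Base case: ℓ(H_0) = 1, and 4^0 = 1.
Assume ℓ(H_m) = 4^m.
Then ℓ(H_{m+1}) = 4·ℓ(H_m) = 4·4^m = 4^{m+1}.
By induction, ℓ(H_n) = 4^n for all n ≥ 0.

ℓ(H_n) = 4^n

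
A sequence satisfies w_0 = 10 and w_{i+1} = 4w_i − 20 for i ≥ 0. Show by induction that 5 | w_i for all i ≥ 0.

Base case: w_0 = 10 = 5·2, so 5 | w_0.
Assume 5 | w_k, so w_k = 5t for some integer t.
Then w_{k+1} = 4w_k − 20 = 4·(5t) − 20 = 5(4t − 4), so 5 | w_{k+1}.
So the property holds for k+1, and by induction 5 | w_i for all i ≥ 0.

5 | w_i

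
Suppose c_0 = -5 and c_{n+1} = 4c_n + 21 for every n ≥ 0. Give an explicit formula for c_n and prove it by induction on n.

Claim: c_n = 2·4^n − 7.

Base case: c_0 = -5, and 2·4^0 − 7 = 2 − 7 = -5.
Assume c_r = 2·4^r − 7 for some r ≥ 0.
Then c_{r+1} = 4c_r + 21 = 4·(2·4^r − 7) + 21 = 8·4^r − 28 + 21 = 2·4^{r+1} − 7.
So the formula holds for r+1, and by induction c_n = 2·4^n − 7 for all n ≥ 0.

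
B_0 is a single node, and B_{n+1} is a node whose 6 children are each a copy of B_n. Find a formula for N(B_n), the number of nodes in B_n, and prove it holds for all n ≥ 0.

Claim: N(B_n) = (6^{n+1} − 1)/5.

Base case: N(B_0) = 1, and (6^{0+1} − 1)/5 = 1.
Assume N(B_r) = (6^{r+1} − 1)/5.
Then N(B_{r+1}) = 1 + 6N(B_r) = 1 + 6·(6^{r+1} − 1)/5 = 1 + (6^{r+2} − 6)/5 = (5 + 6^{r+2} − 6)/5 = (6^{r+2} − 1)/5.
This completes the inductive step, so N(B_n) = (6^{n+1} − 1)/5 for all n ≥ 0.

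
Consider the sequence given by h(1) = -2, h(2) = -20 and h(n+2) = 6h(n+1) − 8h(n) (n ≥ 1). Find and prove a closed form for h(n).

Claim: h(n) = 3·2^n − 2·4^n.

Base cases: h(1) = -2 and 3·2^1 − 2·4^1 = -2; h(2) = -20 and 3·2^2 − 2·4^2 = -20.
Assume h(j) = 3·2^j − 2·4^j for all 1 ≤ j ≤ m, where m ≥ 2.
Then h(m+1) = 6h(m) − 8h(m−1) = 6·(3·2^m − 2·4^m) − 8·(3·2^{m−1} − 2·4^{m−1}) = 3·(6·2 − 8)2^{m−1} − 2·(6·4 − 8)4^{m−1} = 12·2^{m−1} − 32·4^{m−1} = 3·2^{m+1} − 2·4^{m+1}.
So the formula holds for m+1, and by strong induction h(n) = 3·2^n − 2·4^n for all n ≥ 1.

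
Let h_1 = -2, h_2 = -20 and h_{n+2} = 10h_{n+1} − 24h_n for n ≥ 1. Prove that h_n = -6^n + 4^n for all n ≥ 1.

Base cases: h_1 = -2 and -6^1 + 4^1 = -2; h_2 = -20 and -6^2 + 4^2 = -20.
Assume h_i = -6^i + 4^i for all 1 ≤ i ≤ j, where j ≥ 2.
Then h_{j+1} = 10h_j − 24h_{j−1} = 10·(-6^j + 4^j) − 24·(-6^{j−1} + 4^{j−1}) = -(10·6 − 24)6^{j−1} + (10·4 − 24)4^{j−1} = -36·6^{j−1} + 16·4^{j−1} = -6^{j+1} + 4^{j+1}.
By strong induction, h_n = -6^n + 4^n for all n ≥ 1.

h_n = -6^n + 4^n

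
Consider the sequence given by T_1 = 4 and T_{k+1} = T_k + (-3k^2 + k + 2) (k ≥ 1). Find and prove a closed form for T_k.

Claim: T_k = -k^3 + 2k^2 + k + 2.

Base case: T_1 = 4, and -1^3 + 2·1^2 + 1 + 2 = 4.
Assume T_m = -m^3 + 2m^2 + m + 2.
Then T_{m+1} = T_m + (-3m^2 + m + 2) = (-m^3 + 2m^2 + m + 2) + (-3m^2 + m + 2) = -m^3 − m^2 + 2m + 4,
and -(m+1)^3 + 2·(m+1)^2 + (m+1) + 2 = -m^3 − m^2 + 2m + 4.
Hence T_k = -k^3 + 2k^2 + k + 2 for every k ≥ 1, by induction.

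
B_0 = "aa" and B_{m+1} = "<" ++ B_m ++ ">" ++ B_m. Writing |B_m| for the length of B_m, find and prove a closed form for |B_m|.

Claim: |B_m| = 2^{m+2} − 2.

Base case: |B_0| = 2, and 2^{0+2} − 2 = 2.
Assume |B_r| = 2^{r+2} − 2.
Then |B_{r+1}| = 1 + |B_r| + 1 + |B_r| = 2|B_r| + 2 = 2(2^{r+2} − 2) + 2 = 2^{r+3} − 4 + 2 = 2^{r+3} − 2.
Hence |B_m| = 2^{m+2} − 2 for every m ≥ 0, by induction.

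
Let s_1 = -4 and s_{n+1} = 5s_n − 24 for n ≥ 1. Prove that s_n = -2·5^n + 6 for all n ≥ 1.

Base case: s_1 = -4, and -2·5^1 + 6 = -10 + 6 = -4.
Assume s_m = -2·5^m + 6 for some m ≥ 1.
Then s_{m+1} = 5s_m − 24 = 5·(-2·5^m + 6) − 24 = -10·5^m + 30 − 24 = -2·5^{m+1} + 6.
By induction, s_n = -2·5^n + 6 for all n ≥ 1.

s_n = -2·5^n + 6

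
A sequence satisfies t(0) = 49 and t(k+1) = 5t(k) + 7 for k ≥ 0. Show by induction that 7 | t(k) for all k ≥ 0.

Base case: t(0) = 49 = 7·7, so 7 | t(0).
Assume 7 | t(j), so t(j) = 7s for some integer s.
Then t(j+1) = 5t(j) + 7 = 5·(7s) + 7 = 7(5s + 1), so 7 | t(j+1).
This completes the inductive step, so 7 | t(k) for all k ≥ 0.

7 | t(k)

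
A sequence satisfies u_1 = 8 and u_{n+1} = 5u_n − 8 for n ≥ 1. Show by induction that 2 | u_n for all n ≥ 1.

Base case: u_1 = 8 = 2·4, so 2 | u_1.
Assume 2 | u_m, so u_m = 2t for some integer t.
Then u_{m+1} = 5u_m − 8 = 5·(2t) − 8 = 2(5t − 4), so 2 | u_{m+1}.
By induction, 2 | u_n for all n ≥ 1.

2 | u_n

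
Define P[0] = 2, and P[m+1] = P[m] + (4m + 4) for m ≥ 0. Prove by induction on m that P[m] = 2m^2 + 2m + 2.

Base case: P[0] = 2, and 2·0^2 + 2·0 + 2 = 2.
Assume P[r] = 2r^2 + 2r + 2.
Then P[r+1] = P[r] + (4r + 4) = (2r^2 + 2r + 2) + (4r + 4) = 2r^2 + 6r + 6,
and 2·(r+1)^2 + 2·(r+1) + 2 = 2r^2 + 6r + 6.
Hence P[m] = 2m^2 + 2m + 2 for every m ≥ 0, by induction.

P[m] = 2m^2 + 2m + 2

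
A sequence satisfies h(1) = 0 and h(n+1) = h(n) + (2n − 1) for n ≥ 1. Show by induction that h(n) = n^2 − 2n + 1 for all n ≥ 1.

Base case: h(1) = 0, and 1^2 − 2·1 + 1 = 0.
Assume h(r) = r^2 − 2r + 1.
Then h(r+1) = h(r) + (2r − 1) = (r^2 − 2r + 1) + (2r − 1) = r^2,
and (r+1)^2 − 2·(r+1) + 1 = r^2.
This completes the inductive step, so h(n) = n^2 − 2n + 1 for all n ≥ 1.

h(n) = n^2 − 2n + 1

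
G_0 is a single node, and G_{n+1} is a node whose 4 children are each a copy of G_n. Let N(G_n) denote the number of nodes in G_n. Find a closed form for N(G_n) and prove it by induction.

Claim: N(G_n) = (4^{n+1} − 1)/3.

Base case: N(G_0) = 1, and (4^{0+1} − 1)/3 = 1.
Assume N(G_k) = (4^{k+1} − 1)/3.
Then N(G_{k+1}) = 1 + 4N(G_k) = 1 + 4·(4^{k+1} − 1)/3 = 1 + (4^{k+2} − 4)/3 = (3 + 4^{k+2} − 4)/3 = (4^{k+2} − 1)/3.
This completes the inductive step, so N(G_n) = (4^{n+1} − 1)/3 for all n ≥ 0.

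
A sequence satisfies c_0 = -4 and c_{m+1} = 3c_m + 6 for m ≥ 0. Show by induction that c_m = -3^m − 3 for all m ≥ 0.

Base case: c_0 = -4, and -3^0 − 3 = -1 − 3 = -4.
Assume c_k = -3^k − 3 for some k ≥ 0.
Then c_{k+1} = 3c_k + 6 = 3·(-3^k − 3) + 6 = -3^{k+1} − 9 + 6 = -3^{k+1} − 3.
This completes the inductive step, so c_m = -3^m − 3 for all m ≥ 0.

c_m = -3^m − 3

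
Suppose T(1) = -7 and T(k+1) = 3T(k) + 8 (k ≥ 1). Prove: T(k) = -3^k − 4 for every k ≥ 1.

Base case: T(1) = -7, and -3^1 − 4 = -3 − 4 = -7.
Assume T(j) = -3^j − 4 for some j ≥ 1.
Then T(j+1) = 3T(j) + 8 = 3·(-3^j − 4) + 8 = -3^{j+1} − 12 + 8 = -3^{j+1} − 4.
This completes the inductive step, so T(k) = -3^k − 4 for all k ≥ 1.

T(k) = -3^k − 4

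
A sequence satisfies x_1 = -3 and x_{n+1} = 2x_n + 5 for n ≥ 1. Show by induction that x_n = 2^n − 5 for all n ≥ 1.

Base case: x_1 = -3, and 2^1 − 5 = 2 − 5 = -3.
Assume x_r = 2^r − 5 for some r ≥ 1.
Then x_{r+1} = 2x_r + 5 = 2·(2^r − 5) + 5 = 2^{r+1} − 10 + 5 = 2^{r+1} − 5.
Hence x_n = 2^n − 5 for every n ≥ 1, by induction.

x_n = 2^n − 5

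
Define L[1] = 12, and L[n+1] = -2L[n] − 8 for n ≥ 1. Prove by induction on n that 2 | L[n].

Base case: L[1] = 12 = 2·6, so 2 | L[1].
Assume 2 | L[m], so L[m] = 2t for some integer t.
Then L[m+1] = -2L[m] − 8 = -2·(2t) − 8 = 2(-2t − 4), so 2 | L[m+1].
So the property holds for m+1, and by induction 2 | L[n] for all n ≥ 1.

2 | L[n]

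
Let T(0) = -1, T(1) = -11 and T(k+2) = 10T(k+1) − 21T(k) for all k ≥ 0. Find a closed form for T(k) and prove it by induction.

Claim: T(k) = 3^k − 2·7^k.

Base cases: T(0) = -1 and 3^0 − 2·7^0 = -1; T(1) = -11 and 3^1 − 2·7^1 = -11.
Assume T(i) = 3^i − 2·7^i for all 0 ≤ i ≤ j, where j ≥ 1.
Then T(j+1) = 10T(j) − 21T(j−1) = 10·(3^j − 2·7^j) − 21·(3^{j−1} − 2·7^{j−1}) = (10·3 − 21)3^{j−1} − 2·(10·7 − 21)7^{j−1} = 9·3^{j−1} − 98·7^{j−1} = 3^{j+1} − 2·7^{j+1}.
Hence T(k) = 3^k − 2·7^k for every k ≥ 0, by strong induction.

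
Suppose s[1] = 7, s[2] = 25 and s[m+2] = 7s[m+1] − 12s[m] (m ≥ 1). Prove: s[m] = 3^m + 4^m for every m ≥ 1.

Base cases: s[1] = 7 and 3^1 + 4^1 = 7; s[2] = 25 and 3^2 + 4^2 = 25.
Assume s[j] = 3^j + 4^j for all 1 ≤ j ≤ r, where r ≥ 2.
Then s[r+1] = 7s[r] − 12s[r−1] = 7·(3^r + 4^r) − 12·(3^{r−1} + 4^{r−1}) = (7·3 − 12)3^{r−1} + (7·4 − 12)4^{r−1} = 9·3^{r−1} + 16·4^{r−1} = 3^{r+1} + 4^{r+1}.
Hence s[m] = 3^m + 4^m for every m ≥ 1, by strong induction.

s[m] = 3^m + 4^m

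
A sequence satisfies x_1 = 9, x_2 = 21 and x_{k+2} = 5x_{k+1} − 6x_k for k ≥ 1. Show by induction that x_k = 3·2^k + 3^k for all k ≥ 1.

Base cases: x_1 = 9 and 3·2^1 + 3^1 = 9; x_2 = 21 and 3·2^2 + 3^2 = 21.
Assume x_i = 3·2^i + 3^i for all 1 ≤ i ≤ j, where j ≥ 2.
Then x_{j+1} = 5x_j − 6x_{j−1} = 5·(3·2^j + 3^j) − 6·(3·2^{j−1} + 3^{j−1}) = 3·(5·2 − 6)2^{j−1} + (5·3 − 6)3^{j−1} = 12·2^{j−1} + 9·3^{j−1} = 3·2^{j+1} + 3^{j+1}.
Hence x_k = 3·2^k + 3^k for every k ≥ 1, by strong induction.

x_k = 3·2^k + 3^k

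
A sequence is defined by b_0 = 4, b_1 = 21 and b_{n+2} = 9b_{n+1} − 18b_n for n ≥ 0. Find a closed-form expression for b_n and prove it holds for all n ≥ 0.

Claim: b_n = 3·6^n + 3^n.

Base cases: b_0 = 4 and 3·6^0 + 3^0 = 4; b_1 = 21 and 3·6^1 + 3^1 = 21.
Assume b_j = 3·6^j + 3^j for all 0 ≤ j ≤ m, where m ≥ 1.
Then b_{m+1} = 9b_m − 18b_{m−1} = 9·(3·6^m + 3^m) − 18·(3·6^{m−1} + 3^{m−1}) = 3·(9·6 − 18)6^{m−1} + (9·3 − 18)3^{m−1} = 108·6^{m−1} + 9·3^{m−1} = 3·6^{m+1} + 3^{m+1}.
Hence b_n = 3·6^n + 3^n for every n ≥ 0, by strong induction.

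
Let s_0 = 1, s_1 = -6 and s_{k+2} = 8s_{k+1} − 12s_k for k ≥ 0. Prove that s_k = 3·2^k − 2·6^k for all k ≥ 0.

Base cases: s_0 = 1 and 3·2^0 − 2·6^0 = 1; s_1 = -6 and 3·2^1 − 2·6^1 = -6.
Assume s_i = 3·2^i − 2·6^i for all 0 ≤ i ≤ j, where j ≥ 1.
Then s_{j+1} = 8s_j − 12s_{j−1} = 8·(3·2^j − 2·6^j) − 12·(3·2^{j−1} − 2·6^{j−1}) = 3·(8·2 − 12)2^{j−1} − 2·(8·6 − 12)6^{j−1} = 12·2^{j−1} − 72·6^{j−1} = 3·2^{j+1} − 2·6^{j+1}.
This completes the inductive step, so s_k = 3·2^k − 2·6^k for all k ≥ 0.

s_k = 3·2^k − 2·6^k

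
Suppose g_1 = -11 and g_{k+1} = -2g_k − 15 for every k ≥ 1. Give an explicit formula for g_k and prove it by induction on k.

Claim: g_k = 3·(-2)^k − 5.

Base case: g_1 = -11, and 3·(-2)^1 − 5 = -6 − 5 = -11.
Assume g_j = 3·(-2)^j − 5 for some j ≥ 1.
Then g_{j+1} = -2g_j − 15 = -2·(3·(-2)^j − 5) − 15 = -6·(-2)^j + 10 − 15 = 3·(-2)^{j+1} − 5.
So the formula holds for j+1, and by induction g_k = 3·(-2)^k − 5 for all k ≥ 1.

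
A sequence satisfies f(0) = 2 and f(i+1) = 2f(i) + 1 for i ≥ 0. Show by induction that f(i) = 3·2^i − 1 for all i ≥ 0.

Base case: f(0) = 2, and 3·2^0 − 1 = 3 − 1 = 2.
Assume f(m) = 3·2^m − 1 for some m ≥ 0.
Then f(m+1) = 2f(m) + 1 = 2·(3·2^m − 1) + 1 = 6·2^m − 2 + 1 = 3·2^{m+1} − 1.
Hence f(i) = 3·2^i − 1 for every i ≥ 0, by induction.

f(i) = 3·2^i − 1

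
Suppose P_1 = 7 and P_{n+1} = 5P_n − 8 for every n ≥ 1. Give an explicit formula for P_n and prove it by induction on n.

Claim: P_n = 5^n + 2.

Base case: P_1 = 7, and 5^1 + 2 = 5 + 2 = 7.
Assume P_m = 5^m + 2 for some m ≥ 1.
Then P_{m+1} = 5P_m − 8 = 5·(5^m + 2) − 8 = 5^{m+1} + 10 − 8 = 5^{m+1} + 2.
Hence P_n = 5^n + 2 for every n ≥ 1, by induction.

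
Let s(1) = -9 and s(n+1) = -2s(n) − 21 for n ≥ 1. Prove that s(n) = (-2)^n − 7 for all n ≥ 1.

Base case: s(1) = -9, and (-2)^1 − 7 = -2 − 7 = -9.
Assume s(m) = (-2)^m − 7 for some m ≥ 1.
Then s(m+1) = -2s(m) − 21 = -2·((-2)^m − 7) − 21 = -2·(-2)^m + 14 − 21 = (-2)^{m+1} − 7.
Hence s(n) = (-2)^n − 7 for every n ≥ 1, by induction.

s(n) = (-2)^n − 7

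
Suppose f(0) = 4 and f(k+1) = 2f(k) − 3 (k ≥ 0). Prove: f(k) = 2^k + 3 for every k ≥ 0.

Base case: f(0) = 4, and 2^0 + 3 = 1 + 3 = 4.
Assume f(m) = 2^m + 3 for some m ≥ 0.
Then f(m+1) = 2f(m) − 3 = 2·(2^m + 3) − 3 = 2^{m+1} + 6 − 3 = 2^{m+1} + 3.
So the formula holds for m+1, and by induction f(k) = 2^k + 3 for all k ≥ 0.

f(k) = 2^k + 3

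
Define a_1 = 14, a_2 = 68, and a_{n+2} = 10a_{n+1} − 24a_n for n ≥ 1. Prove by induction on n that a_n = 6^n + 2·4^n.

Base cases: a_1 = 14 and 6^1 + 2·4^1 = 14; a_2 = 68 and 6^2 + 2·4^2 = 68.
Assume a_i = 6^i + 2·4^i for all 1 ≤ i ≤ j, where j ≥ 2.
Then a_{j+1} = 10a_j − 24a_{j−1} = 10·(6^j + 2·4^j) − 24·(6^{j−1} + 2·4^{j−1}) = (10·6 − 24)6^{j−1} + 2·(10·4 − 24)4^{j−1} = 36·6^{j−1} + 32·4^{j−1} = 6^{j+1} + 2·4^{j+1}.
By strong induction, a_n = 6^n + 2·4^n for all n ≥ 1.

a_n = 6^n + 2·4^n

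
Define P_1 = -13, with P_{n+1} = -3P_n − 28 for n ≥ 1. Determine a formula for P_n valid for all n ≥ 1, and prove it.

Claim: P_n = 2·(-3)^n − 7.

Base case: P_1 = -13, and 2·(-3)^1 − 7 = -6 − 7 = -13.
Assume P_j = 2·(-3)^j − 7 for some j ≥ 1.
Then P_{j+1} = -3P_j − 28 = -3·(2·(-3)^j − 7) − 28 = -6·(-3)^j + 21 − 28 = 2·(-3)^{j+1} − 7.
This completes the inductive step, so P_n = 2·(-3)^n − 7 for all n ≥ 1.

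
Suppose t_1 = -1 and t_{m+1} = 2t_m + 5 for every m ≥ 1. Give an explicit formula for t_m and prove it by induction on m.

Claim: t_m = 2^{m+1} − 5.

Base case: t_1 = -1, and 2^{1+1} − 5 = 4 − 5 = -1.
Assume t_j = 2^{j+1} − 5 for some j ≥ 1.
Then t_{j+1} = 2t_j + 5 = 2·(2^{j+1} − 5) + 5 = 2^{j+2} − 10 + 5 = 2^{j+2} − 5.
This completes the inductive step, so t_m = 2^{m+1} − 5 for all m ≥ 1.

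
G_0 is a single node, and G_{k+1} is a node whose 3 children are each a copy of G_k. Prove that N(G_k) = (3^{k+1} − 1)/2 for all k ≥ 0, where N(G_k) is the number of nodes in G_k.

Base case: N(G_0) = 1, and (3^{0+1} − 1)/2 = 1.
Assume N(G_j) = (3^{j+1} − 1)/2.
Then N(G_{j+1}) = 1 + 3N(G_j) = 1 + 3·(3^{j+1} − 1)/2 = 1 + (3^{j+2} − 3)/2 = (2 + 3^{j+2} − 3)/2 = (3^{j+2} − 1)/2.
So the formula holds for j+1, and by induction N(G_k) = (3^{k+1} − 1)/2 for all k ≥ 0.

N(G_k) = (3^{k+1} − 1)/2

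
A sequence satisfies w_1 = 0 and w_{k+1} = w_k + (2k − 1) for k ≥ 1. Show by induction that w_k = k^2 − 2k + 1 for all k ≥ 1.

Base case: w_1 = 0, and 1^2 − 2·1 + 1 = 0.
Assume w_m = m^2 − 2m + 1.
Then w_{m+1} = w_m + (2m − 1) = (m^2 − 2m + 1) + (2m − 1) = m^2,
and (m+1)^2 − 2·(m+1) + 1 = m^2.
Hence w_k = k^2 − 2k + 1 for every k ≥ 1, by induction.

w_k = k^2 − 2k + 1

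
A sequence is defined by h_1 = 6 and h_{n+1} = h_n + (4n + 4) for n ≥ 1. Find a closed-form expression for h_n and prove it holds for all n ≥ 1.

Claim: h_n = 2n^2 + 2n + 2.

Base case: h_1 = 6, and 2·1^2 + 2·1 + 2 = 6.
Assume h_m = 2m^2 + 2m + 2.
Then h_{m+1} = h_m + (4m + 4) = (2m^2 + 2m + 2) + (4m + 4) = 2m^2 + 6m + 6,
and 2·(m+1)^2 + 2·(m+1) + 2 = 2m^2 + 6m + 6.
By induction, h_n = 2n^2 + 2n + 2 for all n ≥ 1.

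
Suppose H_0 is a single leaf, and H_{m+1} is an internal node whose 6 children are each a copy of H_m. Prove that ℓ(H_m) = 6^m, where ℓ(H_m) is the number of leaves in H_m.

Base case: ℓ(H_0) = 1, and 6^0 = 1.
Assume ℓ(H_k) = 6^k.
Then ℓ(H_{k+1}) = 6·ℓ(H_k) = 6·6^k = 6^{k+1}.
So the formula holds for k+1, and by induction ℓ(H_m) = 6^m for all m ≥ 0.

ℓ(H_m) = 6^m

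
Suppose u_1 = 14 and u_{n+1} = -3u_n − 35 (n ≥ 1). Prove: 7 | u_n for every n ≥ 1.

Base case: u_1 = 14 = 7·2, so 7 | u_1.
Assume 7 | u_k, so u_k = 7t for some integer t.
Then u_{k+1} = -3u_k − 35 = -3·(7t) − 35 = 7(-3t − 5), so 7 | u_{k+1}.
This completes the inductive step, so 7 | u_n for all n ≥ 1.

7 | u_n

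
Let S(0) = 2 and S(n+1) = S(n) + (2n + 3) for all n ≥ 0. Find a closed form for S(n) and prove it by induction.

Claim: S(n) = n^2 + 2n + 2.

Base case: S(0) = 2, and 0^2 + 2·0 + 2 = 2.
Assume S(r) = r^2 + 2r + 2.
Then S(r+1) = S(r) + (2r + 3) = (r^2 + 2r + 2) + (2r + 3) = r^2 + 4r + 5,
and (r+1)^2 + 2·(r+1) + 2 = r^2 + 4r + 5.
By induction, S(n) = n^2 + 2n + 2 for all n ≥ 0.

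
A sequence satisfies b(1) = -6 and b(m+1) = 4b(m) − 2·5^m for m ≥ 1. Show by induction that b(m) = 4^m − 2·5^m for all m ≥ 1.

Base case: b(1) = -6, and 4^1 − 2·5^1 = 4 − 10 = -6.
Assume b(k) = 4^k − 2·5^k for some k ≥ 1.
Then b(k+1) = 4b(k) − 2·5^k = 4·(4^k − 2·5^k) − 2·5^k = 4^{k+1} − 8·5^k − 2·5^k = 4^{k+1} − 10·5^k = 4^{k+1} − 2·5^{k+1}.
By induction, b(m) = 4^m − 2·5^m for all m ≥ 1.

b(m) = 4^m − 2·5^m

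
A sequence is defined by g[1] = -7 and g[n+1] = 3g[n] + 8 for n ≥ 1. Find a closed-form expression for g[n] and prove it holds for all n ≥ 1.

Claim: g[n] = -3^n − 4.

Base case: g[1] = -7, and -3^1 − 4 = -3 − 4 = -7.
Assume g[k] = -3^k − 4 for some k ≥ 1.
Then g[k+1] = 3g[k] + 8 = 3·(-3^k − 4) + 8 = -3^{k+1} − 12 + 8 = -3^{k+1} − 4.
This completes the inductive step, so g[n] = -3^n − 4 for all n ≥ 1.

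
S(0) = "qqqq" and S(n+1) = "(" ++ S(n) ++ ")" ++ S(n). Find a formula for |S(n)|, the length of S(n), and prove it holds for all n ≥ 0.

Claim: |S(n)| = 6·2^n − 2.

Base case: |S(0)| = 4, and 6·2^0 − 2 = 4.
Assume |S(r)| = 6·2^r − 2.
Then |S(r+1)| = 1 + |S(r)| + 1 + |S(r)| = 2|S(r)| + 2 = 2(6·2^r − 2) + 2 = 6·2^{r+1} − 4 + 2 = 6·2^{r+1} − 2.
This completes the inductive step, so |S(n)| = 6·2^n − 2 for all n ≥ 0.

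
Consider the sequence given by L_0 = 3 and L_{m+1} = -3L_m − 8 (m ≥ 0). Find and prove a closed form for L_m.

Claim: L_m = 5·(-3)^m − 2.

Base case: L_0 = 3, and 5·(-3)^0 − 2 = 5 − 2 = 3.
Assume L_j = 5·(-3)^j − 2 for some j ≥ 0.
Then L_{j+1} = -3L_j − 8 = -3·(5·(-3)^j − 2) − 8 = -15·(-3)^j + 6 − 8 = 5·(-3)^{j+1} − 2.
By induction, L_m = 5·(-3)^m − 2 for all m ≥ 0.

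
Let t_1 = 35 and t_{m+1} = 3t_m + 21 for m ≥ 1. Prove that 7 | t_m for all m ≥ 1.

Base case: t_1 = 35 = 7·5, so 7 | t_1.
Assume 7 | t_j, so t_j = 7s for some integer s.
Then t_{j+1} = 3t_j + 21 = 3·(7s) + 21 = 7(3s + 3), so 7 | t_{j+1}.
By induction, 7 | t_m for all m ≥ 1.

7 | t_m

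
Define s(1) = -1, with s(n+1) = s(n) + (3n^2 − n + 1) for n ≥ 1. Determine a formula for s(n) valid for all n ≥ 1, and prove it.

Claim: s(n) = n^3 − 2n^2 + 2n − 2.

Base case: s(1) = -1, and 1^3 − 2·1^2 + 2·1 − 2 = -1.
Assume s(r) = r^3 − 2r^2 + 2r − 2.
Then s(r+1) = s(r) + (3r^2 − r + 1) = (r^3 − 2r^2 + 2r − 2) + (3r^2 − r + 1) = r^3 + r^2 + r − 1,
and (r+1)^3 − 2·(r+1)^2 + 2·(r+1) − 2 = r^3 + r^2 + r − 1.
By induction, s(n) = n^3 − 2n^2 + 2n − 2 for all n ≥ 1.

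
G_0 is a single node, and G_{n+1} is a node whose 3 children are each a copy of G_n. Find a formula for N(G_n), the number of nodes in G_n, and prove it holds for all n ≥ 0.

Claim: N(G_n) = (3^{n+1} − 1)/2.

Base case: N(G_0) = 1, and (3^{0+1} − 1)/2 = 1.
Assume N(G_j) = (3^{j+1} − 1)/2.
Then N(G_{j+1}) = 1 + 3N(G_j) = 1 + 3·(3^{j+1} − 1)/2 = 1 + (3^{j+2} − 3)/2 = (2 + 3^{j+2} − 3)/2 = (3^{j+2} − 1)/2.
Hence N(G_n) = (3^{n+1} − 1)/2 for every n ≥ 0, by induction.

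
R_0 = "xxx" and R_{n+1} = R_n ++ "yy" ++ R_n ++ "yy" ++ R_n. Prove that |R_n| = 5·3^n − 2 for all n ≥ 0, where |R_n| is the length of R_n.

Base case: |R_0| = 3, and 5·3^0 − 2 = 3.
Assume |R_j| = 5·3^j − 2.
Then |R_{j+1}| = 3|R_j| + 4 = 3(5·3^j − 2) + 4 = 5·3^{j+1} − 6 + 4 = 5·3^{j+1} − 2.
So the formula holds for j+1, and by induction |R_n| = 5·3^n − 2 for all n ≥ 0.

|R_n| = 5·3^n − 2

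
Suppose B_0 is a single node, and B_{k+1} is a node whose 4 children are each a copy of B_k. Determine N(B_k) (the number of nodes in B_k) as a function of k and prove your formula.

Claim: N(B_k) = (4^{k+1} − 1)/3.

Base case: N(B_0) = 1, and (4^{0+1} − 1)/3 = 1.
Assume N(B_m) = (4^{m+1} − 1)/3.
Then N(B_{m+1}) = 1 + 4N(B_m) = 1 + 4·(4^{m+1} − 1)/3 = 1 + (4^{m+2} − 4)/3 = (3 + 4^{m+2} − 4)/3 = (4^{m+2} − 1)/3.
So the formula holds for m+1, and by induction N(B_k) = (4^{k+1} − 1)/3 for all k ≥ 0.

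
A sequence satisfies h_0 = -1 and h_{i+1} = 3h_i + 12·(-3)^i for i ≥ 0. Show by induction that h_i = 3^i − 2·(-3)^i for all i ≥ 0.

Base case: h_0 = -1, and 3^0 − 2·(-3)^0 = 1 − 2 = -1.
Assume h_k = 3^k − 2·(-3)^k for some k ≥ 0.
Then h_{k+1} = 3h_k + 12·(-3)^k = 3·(3^k − 2·(-3)^k) + 12·(-3)^k = 3^{k+1} − 6·(-3)^k + 12·(-3)^k = 3^{k+1} + 6·(-3)^k = 3^{k+1} − 2·(-3)^{k+1}.
By induction, h_i = 3^i − 2·(-3)^i for all i ≥ 0.

h_i = 3^i − 2·(-3)^i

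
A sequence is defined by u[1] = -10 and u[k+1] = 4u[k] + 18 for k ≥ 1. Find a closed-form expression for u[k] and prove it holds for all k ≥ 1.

Claim: u[k] = -4^k − 6.

Base case: u[1] = -10, and -4^1 − 6 = -4 − 6 = -10.
Assume u[r] = -4^r − 6 for some r ≥ 1.
Then u[r+1] = 4u[r] + 18 = 4·(-4^r − 6) + 18 = -4^{r+1} − 24 + 18 = -4^{r+1} − 6.
By induction, u[k] = -4^k − 6 for all k ≥ 1.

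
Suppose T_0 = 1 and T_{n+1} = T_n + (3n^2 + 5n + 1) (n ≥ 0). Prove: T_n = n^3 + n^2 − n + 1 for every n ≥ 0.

Base case: T_0 = 1, and 0^3 + 0^2 − 0 + 1 = 1.
Assume T_m = m^3 + m^2 − m + 1.
Then T_{m+1} = T_m + (3m^2 + 5m + 1) = (m^3 + m^2 − m + 1) + (3m^2 + 5m + 1) = m^3 + 4m^2 + 4m + 2,
and (m+1)^3 + (m+1)^2 − (m+1) + 1 = m^3 + 4m^2 + 4m + 2.
By induction, T_n = n^3 + n^2 − n + 1 for all n ≥ 0.

T_n = n^3 + n^2 − n + 1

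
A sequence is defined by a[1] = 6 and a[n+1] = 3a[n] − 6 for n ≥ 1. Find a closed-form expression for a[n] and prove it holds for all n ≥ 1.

Claim: a[n] = 3^n + 3.

Base case: a[1] = 6, and 3^1 + 3 = 3 + 3 = 6.
Assume a[r] = 3^r + 3 for some r ≥ 1.
Then a[r+1] = 3a[r] − 6 = 3·(3^r + 3) − 6 = 3^{r+1} + 9 − 6 = 3^{r+1} + 3.
Hence a[n] = 3^n + 3 for every n ≥ 1, by induction.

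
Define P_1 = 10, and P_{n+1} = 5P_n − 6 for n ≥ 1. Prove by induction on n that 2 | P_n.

Base case: P_1 = 10 = 2·5, so 2 | P_1.
Assume 2 | P_j, so P_j = 2t for some integer t.
Then P_{j+1} = 5P_j − 6 = 5·(2t) − 6 = 2(5t − 3), so 2 | P_{j+1}.
This completes the inductive step, so 2 | P_n for all n ≥ 1.

2 | P_n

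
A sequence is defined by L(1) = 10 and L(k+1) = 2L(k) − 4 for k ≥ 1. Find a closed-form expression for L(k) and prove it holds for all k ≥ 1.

Claim: L(k) = 3·2^k + 4.

Base case: L(1) = 10, and 3·2^1 + 4 = 6 + 4 = 10.
Assume L(j) = 3·2^j + 4 for some j ≥ 1.
Then L(j+1) = 2L(j) − 4 = 2·(3·2^j + 4) − 4 = 6·2^j + 8 − 4 = 3·2^{j+1} + 4.
Hence L(k) = 3·2^k + 4 for every k ≥ 1, by induction.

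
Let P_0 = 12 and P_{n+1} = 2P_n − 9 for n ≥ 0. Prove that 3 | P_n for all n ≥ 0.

Base case: P_0 = 12 = 3·4, so 3 | P_0.
Assume 3 | P_r, so P_r = 3t for some integer t.
Then P_{r+1} = 2P_r − 9 = 2·(3t) − 9 = 3(2t − 3), so 3 | P_{r+1}.
So the property holds for r+1, and by induction 3 | P_n for all n ≥ 0.

3 | P_n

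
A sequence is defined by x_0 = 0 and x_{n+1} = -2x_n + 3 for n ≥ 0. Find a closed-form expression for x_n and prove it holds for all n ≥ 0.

Claim: x_n = -(-2)^n + 1.

Base case: x_0 = 0, and -(-2)^0 + 1 = -1 + 1 = 0.
Assume x_r = -(-2)^r + 1 for some r ≥ 0.
Then x_{r+1} = -2x_r + 3 = -2·(-(-2)^r + 1) + 3 = 2·(-2)^r − 2 + 3 = -(-2)^{r+1} + 1.
By induction, x_n = -(-2)^n + 1 for all n ≥ 0.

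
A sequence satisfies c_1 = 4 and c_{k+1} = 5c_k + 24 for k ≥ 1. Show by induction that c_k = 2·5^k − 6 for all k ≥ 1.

Base case: c_1 = 4, and 2·5^1 − 6 = 10 − 6 = 4.
Assume c_r = 2·5^r − 6 for some r ≥ 1.
Then c_{r+1} = 5c_r + 24 = 5·(2·5^r − 6) + 24 = 10·5^r − 30 + 24 = 2·5^{r+1} − 6.
So the formula holds for r+1, and by induction c_k = 2·5^k − 6 for all k ≥ 1.

c_k = 2·5^k − 6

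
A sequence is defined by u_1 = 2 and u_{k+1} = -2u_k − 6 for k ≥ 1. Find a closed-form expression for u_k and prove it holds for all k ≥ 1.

Claim: u_k = -2·(-2)^k − 2.

Base case: u_1 = 2, and -2·(-2)^1 − 2 = 4 − 2 = 2.
Assume u_m = -2·(-2)^m − 2 for some m ≥ 1.
Then u_{m+1} = -2u_m − 6 = -2·(-2·(-2)^m − 2) − 6 = 4·(-2)^m + 4 − 6 = -2·(-2)^{m+1} − 2.
So the formula holds for m+1, and by induction u_k = -2·(-2)^k − 2 for all k ≥ 1.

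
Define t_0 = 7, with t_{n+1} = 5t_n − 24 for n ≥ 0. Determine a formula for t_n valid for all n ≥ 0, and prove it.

Claim: t_n = 5^n + 6.

Base case: t_0 = 7, and 5^0 + 6 = 1 + 6 = 7.
Assume t_j = 5^j + 6 for some j ≥ 0.
Then t_{j+1} = 5t_j − 24 = 5·(5^j + 6) − 24 = 5^{j+1} + 30 − 24 = 5^{j+1} + 6.
Hence t_n = 5^n + 6 for every n ≥ 0, by induction.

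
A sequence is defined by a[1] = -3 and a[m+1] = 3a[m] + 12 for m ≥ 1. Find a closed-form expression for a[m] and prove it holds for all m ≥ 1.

Claim: a[m] = 3^m − 6.

Base case: a[1] = -3, and 3^1 − 6 = 3 − 6 = -3.
Assume a[r] = 3^r − 6 for some r ≥ 1.
Then a[r+1] = 3a[r] + 12 = 3·(3^r − 6) + 12 = 3^{r+1} − 18 + 12 = 3^{r+1} − 6.
By induction, a[m] = 3^m − 6 for all m ≥ 1.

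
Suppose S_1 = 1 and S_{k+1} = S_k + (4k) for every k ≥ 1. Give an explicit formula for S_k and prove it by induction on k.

Claim: S_k = 2k^2 − 2k + 1.

Base case: S_1 = 1, and 2·1^2 − 2·1 + 1 = 1.
Assume S_r = 2r^2 − 2r + 1.
Then S_{r+1} = S_r + (4r) = (2r^2 − 2r + 1) + (4r) = 2r^2 + 2r + 1,
and 2·(r+1)^2 − 2·(r+1) + 1 = 2r^2 + 2r + 1.
This completes the inductive step, so S_k = 2k^2 − 2k + 1 for all k ≥ 1.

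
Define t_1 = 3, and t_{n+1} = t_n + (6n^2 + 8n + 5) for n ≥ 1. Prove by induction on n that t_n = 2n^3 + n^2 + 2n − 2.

Base case: t_1 = 3, and 2·1^3 + 1^2 + 2·1 − 2 = 3.
Assume t_j = 2j^3 + j^2 + 2j − 2.
Then t_{j+1} = t_j + (6j^2 + 8j + 5) = (2j^3 + j^2 + 2j − 2) + (6j^2 + 8j + 5) = 2j^3 + 7j^2 + 10j + 3,
and 2·(j+1)^3 + (j+1)^2 + 2·(j+1) − 2 = 2j^3 + 7j^2 + 10j + 3.
By induction, t_n = 2n^3 + n^2 + 2n − 2 for all n ≥ 1.

t_n = 2n^3 + n^2 + 2n − 2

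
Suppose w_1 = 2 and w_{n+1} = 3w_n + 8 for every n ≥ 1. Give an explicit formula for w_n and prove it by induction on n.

Claim: w_n = 2·3^n − 4.

Base case: w_1 = 2, and 2·3^1 − 4 = 6 − 4 = 2.
Assume w_m = 2·3^m − 4 for some m ≥ 1.
Then w_{m+1} = 3w_m + 8 = 3·(2·3^m − 4) + 8 = 6·3^m − 12 + 8 = 2·3^{m+1} − 4.
This completes the inductive step, so w_n = 2·3^n − 4 for all n ≥ 1.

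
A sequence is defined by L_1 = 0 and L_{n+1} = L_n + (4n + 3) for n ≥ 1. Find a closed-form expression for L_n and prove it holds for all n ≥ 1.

Claim: L_n = 2n^2 + n − 3.

Base case: L_1 = 0, and 2·1^2 + 1 − 3 = 0.
Assume L_m = 2m^2 + m − 3.
Then L_{m+1} = L_m + (4m + 3) = (2m^2 + m − 3) + (4m + 3) = 2m^2 + 5m,
and 2·(m+1)^2 + (m+1) − 3 = 2m^2 + 5m.
This completes the inductive step, so L_n = 2n^2 + n − 3 for all n ≥ 1.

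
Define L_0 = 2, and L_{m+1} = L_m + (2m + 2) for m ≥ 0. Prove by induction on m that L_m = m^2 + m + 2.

Base case: L_0 = 2, and 0^2 + 0 + 2 = 2.
Assume L_j = j^2 + j + 2.
Then L_{j+1} = L_j + (2j + 2) = (j^2 + j + 2) + (2j + 2) = j^2 + 3j + 4,
and (j+1)^2 + (j+1) + 2 = j^2 + 3j + 4.
Hence L_m = m^2 + m + 2 for every m ≥ 0, by induction.

L_m = m^2 + m + 2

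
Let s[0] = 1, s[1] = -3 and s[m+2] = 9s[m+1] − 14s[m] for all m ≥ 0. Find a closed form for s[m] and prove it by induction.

Claim: s[m] = -7^m + 2·2^m.

Base cases: s[0] = 1 and -7^0 + 2·2^0 = 1; s[1] = -3 and -7^1 + 2·2^1 = -3.
Assume s[j] = -7^j + 2·2^j for all 0 ≤ j ≤ r, where r ≥ 1.
Then s[r+1] = 9s[r] − 14s[r−1] = 9·(-7^r + 2·2^r) − 14·(-7^{r−1} + 2·2^{r−1}) = -(9·7 − 14)7^{r−1} + 2·(9·2 − 14)2^{r−1} = -49·7^{r−1} + 8·2^{r−1} = -7^{r+1} + 2·2^{r+1}.
By strong induction, s[m] = -7^m + 2·2^m for all m ≥ 0.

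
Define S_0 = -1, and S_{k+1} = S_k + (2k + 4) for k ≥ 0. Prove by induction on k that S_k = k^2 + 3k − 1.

Base case: S_0 = -1, and 0^2 + 3·0 − 1 = -1.
Assume S_r = r^2 + 3r − 1.
Then S_{r+1} = S_r + (2r + 4) = (r^2 + 3r − 1) + (2r + 4) = r^2 + 5r + 3,
and (r+1)^2 + 3·(r+1) − 1 = r^2 + 5r + 3.
This completes the inductive step, so S_k = k^2 + 3k − 1 for all k ≥ 0.

S_k = k^2 + 3k − 1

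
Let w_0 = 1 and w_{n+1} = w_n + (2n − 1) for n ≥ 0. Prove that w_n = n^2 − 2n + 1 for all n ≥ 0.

Base case: w_0 = 1, and 0^2 − 2·0 + 1 = 1.
Assume w_j = j^2 − 2j + 1.
Then w_{j+1} = w_j + (2j − 1) = (j^2 − 2j + 1) + (2j − 1) = j^2,
and (j+1)^2 − 2·(j+1) + 1 = j^2.
By induction, w_n = n^2 − 2n + 1 for all n ≥ 0.

w_n = n^2 − 2n + 1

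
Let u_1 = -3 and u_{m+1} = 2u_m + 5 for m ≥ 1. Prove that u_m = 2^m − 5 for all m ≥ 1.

Base case: u_1 = -3, and 2^1 − 5 = 2 − 5 = -3.
Assume u_j = 2^j − 5 for some j ≥ 1.
Then u_{j+1} = 2u_j + 5 = 2·(2^j − 5) + 5 = 2^{j+1} − 10 + 5 = 2^{j+1} − 5.
This completes the inductive step, so u_m = 2^m − 5 for all m ≥ 1.

u_m = 2^m − 5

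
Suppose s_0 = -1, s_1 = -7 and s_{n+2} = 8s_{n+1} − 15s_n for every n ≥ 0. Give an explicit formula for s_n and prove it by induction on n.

Claim: s_n = 3^n − 2·5^n.

Base cases: s_0 = -1 and 3^0 − 2·5^0 = -1; s_1 = -7 and 3^1 − 2·5^1 = -7.
Assume s_j = 3^j − 2·5^j for all 0 ≤ j ≤ r, where r ≥ 1.
Then s_{r+1} = 8s_r − 15s_{r−1} = 8·(3^r − 2·5^r) − 15·(3^{r−1} − 2·5^{r−1}) = (8·3 − 15)3^{r−1} − 2·(8·5 − 15)5^{r−1} = 9·3^{r−1} − 50·5^{r−1} = 3^{r+1} − 2·5^{r+1}.
Hence s_n = 3^n − 2·5^n for every n ≥ 0, by strong induction.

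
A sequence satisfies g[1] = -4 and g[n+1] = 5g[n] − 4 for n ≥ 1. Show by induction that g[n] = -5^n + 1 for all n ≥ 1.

Base case: g[1] = -4, and -5^1 + 1 = -5 + 1 = -4.
Assume g[k] = -5^k + 1 for some k ≥ 1.
Then g[k+1] = 5g[k] − 4 = 5·(-5^k + 1) − 4 = -5^{k+1} + 5 − 4 = -5^{k+1} + 1.
This completes the inductive step, so g[n] = -5^n + 1 for all n ≥ 1.

g[n] = -5^n + 1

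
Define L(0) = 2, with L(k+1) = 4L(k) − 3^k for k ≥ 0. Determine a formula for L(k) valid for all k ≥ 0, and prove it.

Claim: L(k) = 4^k + 3^k.

Base case: L(0) = 2, and 4^0 + 3^0 = 1 + 1 = 2.
Assume L(r) = 4^r + 3^r for some r ≥ 0.
Then L(r+1) = 4L(r) − 3^r = 4·(4^r + 3^r) − 3^r = 4^{r+1} + 4·3^r − 3^r = 4^{r+1} + 3·3^r = 4^{r+1} + 3^{r+1}.
This completes the inductive step, so L(k) = 4^k + 3^k for all k ≥ 0.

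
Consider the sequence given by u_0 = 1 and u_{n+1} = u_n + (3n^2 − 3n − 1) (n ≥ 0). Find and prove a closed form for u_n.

Claim: u_n = n^3 − 3n^2 + n + 1.

Base case: u_0 = 1, and 0^3 − 3·0^2 + 0 + 1 = 1.
Assume u_j = j^3 − 3j^2 + j + 1.
Then u_{j+1} = u_j + (3j^2 − 3j − 1) = (j^3 − 3j^2 + j + 1) + (3j^2 − 3j − 1) = j^3 − 2j,
and (j+1)^3 − 3·(j+1)^2 + (j+1) + 1 = j^3 − 2j.
This completes the inductive step, so u_n = n^3 − 3n^2 + n + 1 for all n ≥ 0.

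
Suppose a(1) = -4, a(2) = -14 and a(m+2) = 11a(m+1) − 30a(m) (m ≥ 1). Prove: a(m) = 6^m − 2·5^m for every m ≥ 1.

Base cases: a(1) = -4 and 6^1 − 2·5^1 = -4; a(2) = -14 and 6^2 − 2·5^2 = -14.
Assume a(j) = 6^j − 2·5^j for all 1 ≤ j ≤ k, where k ≥ 2.
Then a(k+1) = 11a(k) − 30a(k−1) = 11·(6^k − 2·5^k) − 30·(6^{k−1} − 2·5^{k−1}) = (11·6 − 30)6^{k−1} − 2·(11·5 − 30)5^{k−1} = 36·6^{k−1} − 50·5^{k−1} = 6^{k+1} − 2·5^{k+1}.
Hence a(m) = 6^m − 2·5^m for every m ≥ 1, by strong induction.

a(m) = 6^m − 2·5^m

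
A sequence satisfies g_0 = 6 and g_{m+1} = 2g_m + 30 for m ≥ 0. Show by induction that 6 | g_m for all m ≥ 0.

Base case: g_0 = 6 = 6·1, so 6 | g_0.
Assume 6 | g_j, so g_j = 6t for some integer t.
Then g_{j+1} = 2g_j + 30 = 2·(6t) + 30 = 6(2t + 5), so 6 | g_{j+1}.
By induction, 6 | g_m for all m ≥ 0.

6 | g_m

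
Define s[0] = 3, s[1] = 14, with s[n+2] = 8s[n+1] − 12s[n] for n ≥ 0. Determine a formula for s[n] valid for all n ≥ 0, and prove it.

Claim: s[n] = 2^n + 2·6^n.

Base cases: s[0] = 3 and 2^0 + 2·6^0 = 3; s[1] = 14 and 2^1 + 2·6^1 = 14.
Assume s[i] = 2^i + 2·6^i for all 0 ≤ i ≤ j, where j ≥ 1.
Then s[j+1] = 8s[j] − 12s[j−1] = 8·(2^j + 2·6^j) − 12·(2^{j−1} + 2·6^{j−1}) = (8·2 − 12)2^{j−1} + 2·(8·6 − 12)6^{j−1} = 4·2^{j−1} + 72·6^{j−1} = 2^{j+1} + 2·6^{j+1}.
Hence s[n] = 2^n + 2·6^n for every n ≥ 0, by strong induction.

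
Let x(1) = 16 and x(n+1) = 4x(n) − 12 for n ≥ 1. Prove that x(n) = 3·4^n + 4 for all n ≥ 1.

Base case: x(1) = 16, and 3·4^1 + 4 = 12 + 4 = 16.
Assume x(m) = 3·4^m + 4 for some m ≥ 1.
Then x(m+1) = 4x(m) − 12 = 4·(3·4^m + 4) − 12 = 12·4^m + 16 − 12 = 3·4^{m+1} + 4.
This completes the inductive step, so x(n) = 3·4^n + 4 for all n ≥ 1.

x(n) = 3·4^n + 4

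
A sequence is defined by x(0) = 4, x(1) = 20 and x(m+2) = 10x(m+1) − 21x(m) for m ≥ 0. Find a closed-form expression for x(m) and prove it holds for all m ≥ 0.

Claim: x(m) = 2·7^m + 2·3^m.

Base cases: x(0) = 4 and 2·7^0 + 2·3^0 = 4; x(1) = 20 and 2·7^1 + 2·3^1 = 20.
Assume x(j) = 2·7^j + 2·3^j for all 0 ≤ j ≤ r, where r ≥ 1.
Then x(r+1) = 10x(r) − 21x(r−1) = 10·(2·7^r + 2·3^r) − 21·(2·7^{r−1} + 2·3^{r−1}) = 2·(10·7 − 21)7^{r−1} + 2·(10·3 − 21)3^{r−1} = 98·7^{r−1} + 18·3^{r−1} = 2·7^{r+1} + 2·3^{r+1}.
This completes the inductive step, so x(m) = 2·7^m + 2·3^m for all m ≥ 0.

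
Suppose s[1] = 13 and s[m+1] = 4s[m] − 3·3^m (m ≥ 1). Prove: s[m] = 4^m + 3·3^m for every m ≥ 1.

Base case: s[1] = 13, and 4^1 + 3·3^1 = 4 + 9 = 13.
Assume s[j] = 4^j + 3·3^j for some j ≥ 1.
Then s[j+1] = 4s[j] − 3·3^j = 4·(4^j + 3·3^j) − 3·3^j = 4^{j+1} + 12·3^j − 3·3^j = 4^{j+1} + 9·3^j = 4^{j+1} + 3·3^{j+1}.
By induction, s[m] = 4^m + 3·3^m for all m ≥ 1.

s[m] = 4^m + 3·3^m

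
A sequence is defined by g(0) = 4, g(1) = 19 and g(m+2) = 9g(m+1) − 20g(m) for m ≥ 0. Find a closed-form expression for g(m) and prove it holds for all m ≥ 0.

Claim: g(m) = 3·5^m + 4^m.

Base cases: g(0) = 4 and 3·5^0 + 4^0 = 4; g(1) = 19 and 3·5^1 + 4^1 = 19.
Assume g(j) = 3·5^j + 4^j for all 0 ≤ j ≤ k, where k ≥ 1.
Then g(k+1) = 9g(k) − 20g(k−1) = 9·(3·5^k + 4^k) − 20·(3·5^{k−1} + 4^{k−1}) = 3·(9·5 − 20)5^{k−1} + (9·4 − 20)4^{k−1} = 75·5^{k−1} + 16·4^{k−1} = 3·5^{k+1} + 4^{k+1}.
This completes the inductive step, so g(m) = 3·5^m + 4^m for all m ≥ 0.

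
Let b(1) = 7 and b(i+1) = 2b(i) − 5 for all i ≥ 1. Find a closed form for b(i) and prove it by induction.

Claim: b(i) = 2^i + 5.

Base case: b(1) = 7, and 2^1 + 5 = 2 + 5 = 7.
Assume b(r) = 2^r + 5 for some r ≥ 1.
Then b(r+1) = 2b(r) − 5 = 2·(2^r + 5) − 5 = 2^{r+1} + 10 − 5 = 2^{r+1} + 5.
Hence b(i) = 2^i + 5 for every i ≥ 1, by induction.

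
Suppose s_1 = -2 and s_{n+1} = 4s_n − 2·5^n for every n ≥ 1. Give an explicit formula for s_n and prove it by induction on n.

Claim: s_n = 2·4^n − 2·5^n.

Base case: s_1 = -2, and 2·4^1 − 2·5^1 = 8 − 10 = -2.
Assume s_r = 2·4^r − 2·5^r for some r ≥ 1.
Then s_{r+1} = 4s_r − 2·5^r = 4·(2·4^r − 2·5^r) − 2·5^r = 2·4^{r+1} − 8·5^r − 2·5^r = 2·4^{r+1} − 10·5^r = 2·4^{r+1} − 2·5^{r+1}.
Hence s_n = 2·4^n − 2·5^n for every n ≥ 1, by induction.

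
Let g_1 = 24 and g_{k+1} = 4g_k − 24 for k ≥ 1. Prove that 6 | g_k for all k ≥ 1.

Base case: g_1 = 24 = 6·4, so 6 | g_1.
Assume 6 | g_m, so g_m = 6t for some integer t.
Then g_{m+1} = 4g_m − 24 = 4·(6t) − 24 = 6(4t − 4), so 6 | g_{m+1}.
This completes the inductive step, so 6 | g_k for all k ≥ 1.

6 | g_k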